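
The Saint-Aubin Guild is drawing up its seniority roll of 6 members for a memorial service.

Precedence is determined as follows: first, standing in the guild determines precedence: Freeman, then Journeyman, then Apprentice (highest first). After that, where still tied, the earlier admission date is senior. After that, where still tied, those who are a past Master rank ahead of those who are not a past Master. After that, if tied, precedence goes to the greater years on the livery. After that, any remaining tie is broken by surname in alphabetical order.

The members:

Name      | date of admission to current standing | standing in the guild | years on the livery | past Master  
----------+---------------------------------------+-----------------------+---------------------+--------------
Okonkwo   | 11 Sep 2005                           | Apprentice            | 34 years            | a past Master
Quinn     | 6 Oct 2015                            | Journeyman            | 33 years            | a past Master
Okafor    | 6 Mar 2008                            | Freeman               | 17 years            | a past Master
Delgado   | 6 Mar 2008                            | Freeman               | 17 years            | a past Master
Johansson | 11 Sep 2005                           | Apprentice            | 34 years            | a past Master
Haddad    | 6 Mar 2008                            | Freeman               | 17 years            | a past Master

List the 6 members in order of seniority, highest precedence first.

Delgado, Haddad, Okafor, Quinn, Johansson, Okonkwo

By standing in the guild: Delgado, Haddad and Okafor (Freeman); then Quinn (Journeyman); then Johansson and Okonkwo (Apprentice).
Delgado, Haddad and Okafor all have date of admission to current standing 6 Mar 2008, so the next rule applies.
Delgado, Haddad and Okafor are each a past Master, so the next rule applies.
Delgado, Haddad and Okafor all have years on the livery 17 years, so the next rule applies.
Among Delgado, Haddad and Okafor, alphabetically by surname: Delgado before Haddad before Okafor.
Johansson and Okonkwo both have date of admission to current standing 11 Sep 2005, so the next rule applies.
Johansson and Okonkwo are each a past Master, so the next rule applies.
Johansson and Okonkwo both have years on the livery 34 years, so the next rule applies.
Among Johansson and Okonkwo, alphabetically by surname: Johansson before Okonkwo.
Full order: Delgado, Haddad, Okafor, Quinn, Johansson, Okonkwo.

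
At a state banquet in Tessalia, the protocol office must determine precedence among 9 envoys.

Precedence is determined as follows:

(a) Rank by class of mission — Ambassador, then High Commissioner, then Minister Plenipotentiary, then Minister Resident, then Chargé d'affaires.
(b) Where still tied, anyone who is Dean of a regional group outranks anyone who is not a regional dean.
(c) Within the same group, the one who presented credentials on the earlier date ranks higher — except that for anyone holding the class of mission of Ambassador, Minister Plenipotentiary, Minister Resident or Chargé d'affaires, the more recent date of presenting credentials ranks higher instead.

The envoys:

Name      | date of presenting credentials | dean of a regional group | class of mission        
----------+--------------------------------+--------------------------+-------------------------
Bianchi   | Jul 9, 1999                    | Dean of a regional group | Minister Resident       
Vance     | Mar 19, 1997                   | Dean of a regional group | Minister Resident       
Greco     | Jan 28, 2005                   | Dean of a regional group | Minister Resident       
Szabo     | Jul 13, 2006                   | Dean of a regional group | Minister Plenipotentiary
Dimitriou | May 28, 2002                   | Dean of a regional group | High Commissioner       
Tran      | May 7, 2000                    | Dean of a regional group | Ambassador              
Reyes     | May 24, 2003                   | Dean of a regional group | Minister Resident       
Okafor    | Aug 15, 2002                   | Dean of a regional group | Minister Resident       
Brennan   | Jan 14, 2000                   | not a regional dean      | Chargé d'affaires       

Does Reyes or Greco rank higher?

By class of mission: Tran (Ambassador); then Dimitriou (High Commissioner); then Szabo (Minister Plenipotentiary); then Greco, Reyes, Okafor, Bianchi and Vance (Minister Resident); then Brennan (Chargé d'affaires).
Greco, Reyes, Okafor, Bianchi and Vance are each Dean of a regional group, so the next rule applies.
Among Greco, Reyes, Okafor, Bianchi and Vance, by date of presenting credentials (later first) (reversed rule for this group): Greco (Jan 28, 2005) before Reyes (May 24, 2003) before Okafor (Aug 15, 2002) before Bianchi (Jul 9, 1999) before Vance (Mar 19, 1997).
So Greco takes precedence.

Greco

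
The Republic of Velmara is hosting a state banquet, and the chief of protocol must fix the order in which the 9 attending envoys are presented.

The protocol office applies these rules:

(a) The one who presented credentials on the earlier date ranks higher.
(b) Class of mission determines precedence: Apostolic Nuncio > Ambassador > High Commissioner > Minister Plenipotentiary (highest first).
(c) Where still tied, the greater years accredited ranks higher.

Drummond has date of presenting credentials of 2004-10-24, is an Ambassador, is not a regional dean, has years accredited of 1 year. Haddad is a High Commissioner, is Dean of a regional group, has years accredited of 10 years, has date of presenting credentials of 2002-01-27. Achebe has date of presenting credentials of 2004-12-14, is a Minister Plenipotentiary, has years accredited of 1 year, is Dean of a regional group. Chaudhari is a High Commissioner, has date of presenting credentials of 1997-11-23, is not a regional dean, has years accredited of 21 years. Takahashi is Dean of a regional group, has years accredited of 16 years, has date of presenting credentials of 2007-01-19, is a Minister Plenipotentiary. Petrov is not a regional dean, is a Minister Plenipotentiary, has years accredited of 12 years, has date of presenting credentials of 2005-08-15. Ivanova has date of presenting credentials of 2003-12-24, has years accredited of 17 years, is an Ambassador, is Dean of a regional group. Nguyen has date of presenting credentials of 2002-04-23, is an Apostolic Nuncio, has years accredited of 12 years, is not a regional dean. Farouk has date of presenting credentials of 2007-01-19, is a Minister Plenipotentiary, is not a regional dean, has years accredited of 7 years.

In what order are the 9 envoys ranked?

Chaudhari, Haddad, Nguyen, Ivanova, Drummond, Achebe, Petrov, Takahashi, Farouk

By date of presenting credentials (earlier first): Chaudhari (1997-11-23); then Haddad (2002-01-27); then Nguyen (2002-04-23); then Ivanova (2003-12-24); then Drummond (2004-10-24); then Achebe (2004-12-14); then Petrov (2005-08-15); then Takahashi and Farouk (both 2007-01-19).
Takahashi and Farouk are each Minister Plenipotentiary, so the next rule applies.
Among Takahashi and Farouk, by years accredited (higher first): Takahashi (16 years) before Farouk (7 years).
Full order: Chaudhari, Haddad, Nguyen, Ivanova, Drummond, Achebe, Petrov, Takahashi, Farouk.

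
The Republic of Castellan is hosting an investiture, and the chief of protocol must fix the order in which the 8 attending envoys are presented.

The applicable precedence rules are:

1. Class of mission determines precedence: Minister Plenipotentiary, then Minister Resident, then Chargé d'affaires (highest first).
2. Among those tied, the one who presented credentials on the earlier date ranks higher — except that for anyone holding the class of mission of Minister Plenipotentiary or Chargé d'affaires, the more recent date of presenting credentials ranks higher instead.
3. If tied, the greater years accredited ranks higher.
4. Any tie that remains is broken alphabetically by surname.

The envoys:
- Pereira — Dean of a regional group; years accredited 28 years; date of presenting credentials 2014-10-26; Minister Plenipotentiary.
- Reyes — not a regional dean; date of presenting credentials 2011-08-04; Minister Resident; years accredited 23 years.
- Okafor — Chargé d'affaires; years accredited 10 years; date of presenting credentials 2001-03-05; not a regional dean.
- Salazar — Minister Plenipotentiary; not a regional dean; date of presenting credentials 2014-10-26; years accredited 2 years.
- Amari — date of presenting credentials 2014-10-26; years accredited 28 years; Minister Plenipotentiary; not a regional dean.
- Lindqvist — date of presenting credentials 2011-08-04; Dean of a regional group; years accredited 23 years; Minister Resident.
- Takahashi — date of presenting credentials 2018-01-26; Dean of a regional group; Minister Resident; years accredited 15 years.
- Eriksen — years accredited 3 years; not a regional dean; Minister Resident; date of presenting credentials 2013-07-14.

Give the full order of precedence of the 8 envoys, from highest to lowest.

By class of mission: Amari, Pereira and Salazar (Minister Plenipotentiary); then Lindqvist, Reyes, Eriksen and Takahashi (Minister Resident); then Okafor (Chargé d'affaires).
Amari, Pereira and Salazar all have date of presenting credentials 2014-10-26, so the next rule applies.
Among Amari, Pereira and Salazar, by years accredited (higher first): Amari and Pereira (28 years) before Salazar (2 years).
Among Amari and Pereira, alphabetically by surname: Amari before Pereira.
Among Lindqvist, Reyes, Eriksen and Takahashi, by date of presenting credentials (earlier first): Lindqvist and Reyes (2011-08-04) before Eriksen (2013-07-14) before Takahashi (2018-01-26).
Lindqvist and Reyes both have years accredited 23 years, so the next rule applies.
Among Lindqvist and Reyes, alphabetically by surname: Lindqvist before Reyes.
Full order: Amari, Pereira, Salazar, Lindqvist, Reyes, Eriksen, Takahashi, Okafor.

Amari, Pereira, Salazar, Lindqvist, Reyes, Eriksen, Takahashi, Okafor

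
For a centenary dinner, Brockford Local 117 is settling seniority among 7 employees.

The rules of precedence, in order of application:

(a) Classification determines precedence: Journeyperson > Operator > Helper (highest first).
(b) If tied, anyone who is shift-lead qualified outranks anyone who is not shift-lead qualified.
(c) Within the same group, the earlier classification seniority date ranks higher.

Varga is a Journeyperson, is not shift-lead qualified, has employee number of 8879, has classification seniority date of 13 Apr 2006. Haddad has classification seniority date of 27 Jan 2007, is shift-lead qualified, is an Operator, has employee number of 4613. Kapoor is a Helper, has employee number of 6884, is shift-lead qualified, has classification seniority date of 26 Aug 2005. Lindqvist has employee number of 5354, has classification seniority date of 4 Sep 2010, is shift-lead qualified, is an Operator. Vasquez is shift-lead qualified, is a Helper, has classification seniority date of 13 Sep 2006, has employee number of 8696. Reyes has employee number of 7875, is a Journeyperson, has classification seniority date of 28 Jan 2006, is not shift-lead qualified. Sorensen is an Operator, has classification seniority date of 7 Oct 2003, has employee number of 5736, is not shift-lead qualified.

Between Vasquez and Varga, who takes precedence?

Varga

By classification: Reyes and Varga (Journeyperson); then Haddad, Lindqvist and Sorensen (Operator); then Kapoor and Vasquez (Helper).
Reyes and Varga are each not shift-lead qualified, so the next rule applies.
Among Reyes and Varga, by classification seniority date (earlier first): Reyes (28 Jan 2006) before Varga (13 Apr 2006).
Among Haddad, Lindqvist and Sorensen, shift-lead qualified before not shift-lead qualified: Haddad and Lindqvist (shift-lead qualified) before Sorensen (not shift-lead qualified).
Among Haddad and Lindqvist, by classification seniority date (earlier first): Haddad (27 Jan 2007) before Lindqvist (4 Sep 2010).
Kapoor and Vasquez are each shift-lead qualified, so the next rule applies.
Among Kapoor and Vasquez, by classification seniority date (earlier first): Kapoor (26 Aug 2005) before Vasquez (13 Sep 2006).
So Varga takes precedence.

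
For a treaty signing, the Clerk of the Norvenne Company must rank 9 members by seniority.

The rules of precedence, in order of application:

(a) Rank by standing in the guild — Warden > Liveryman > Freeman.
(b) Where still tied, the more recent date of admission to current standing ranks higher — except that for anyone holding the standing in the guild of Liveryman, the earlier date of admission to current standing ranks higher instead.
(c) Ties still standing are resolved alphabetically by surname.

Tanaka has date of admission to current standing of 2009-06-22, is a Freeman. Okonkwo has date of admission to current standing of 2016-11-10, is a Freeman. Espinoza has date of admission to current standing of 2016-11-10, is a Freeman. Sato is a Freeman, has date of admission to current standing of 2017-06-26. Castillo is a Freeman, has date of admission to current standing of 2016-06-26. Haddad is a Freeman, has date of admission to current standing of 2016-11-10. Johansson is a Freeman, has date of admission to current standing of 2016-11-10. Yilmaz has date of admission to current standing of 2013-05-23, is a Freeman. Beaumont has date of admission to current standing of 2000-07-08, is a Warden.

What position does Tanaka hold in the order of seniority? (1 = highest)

By standing in the guild: Beaumont (Warden); then Sato, Espinoza, Haddad, Johansson, Okonkwo, Castillo, Yilmaz and Tanaka (Freeman).
Among Sato, Espinoza, Haddad, Johansson, Okonkwo, Castillo, Yilmaz and Tanaka, by date of admission to current standing (later first): Sato (2017-06-26) before Espinoza, Haddad, Johansson and Okonkwo (2016-11-10) before Castillo (2016-06-26) before Yilmaz (2013-05-23) before Tanaka (2009-06-22).
Among Espinoza, Haddad, Johansson and Okonkwo, alphabetically by surname: Espinoza before Haddad before Johansson before Okonkwo.
Order: Beaumont, Sato, Espinoza, Haddad, Johansson, Okonkwo, Castillo, Yilmaz, Tanaka. So position 9.

9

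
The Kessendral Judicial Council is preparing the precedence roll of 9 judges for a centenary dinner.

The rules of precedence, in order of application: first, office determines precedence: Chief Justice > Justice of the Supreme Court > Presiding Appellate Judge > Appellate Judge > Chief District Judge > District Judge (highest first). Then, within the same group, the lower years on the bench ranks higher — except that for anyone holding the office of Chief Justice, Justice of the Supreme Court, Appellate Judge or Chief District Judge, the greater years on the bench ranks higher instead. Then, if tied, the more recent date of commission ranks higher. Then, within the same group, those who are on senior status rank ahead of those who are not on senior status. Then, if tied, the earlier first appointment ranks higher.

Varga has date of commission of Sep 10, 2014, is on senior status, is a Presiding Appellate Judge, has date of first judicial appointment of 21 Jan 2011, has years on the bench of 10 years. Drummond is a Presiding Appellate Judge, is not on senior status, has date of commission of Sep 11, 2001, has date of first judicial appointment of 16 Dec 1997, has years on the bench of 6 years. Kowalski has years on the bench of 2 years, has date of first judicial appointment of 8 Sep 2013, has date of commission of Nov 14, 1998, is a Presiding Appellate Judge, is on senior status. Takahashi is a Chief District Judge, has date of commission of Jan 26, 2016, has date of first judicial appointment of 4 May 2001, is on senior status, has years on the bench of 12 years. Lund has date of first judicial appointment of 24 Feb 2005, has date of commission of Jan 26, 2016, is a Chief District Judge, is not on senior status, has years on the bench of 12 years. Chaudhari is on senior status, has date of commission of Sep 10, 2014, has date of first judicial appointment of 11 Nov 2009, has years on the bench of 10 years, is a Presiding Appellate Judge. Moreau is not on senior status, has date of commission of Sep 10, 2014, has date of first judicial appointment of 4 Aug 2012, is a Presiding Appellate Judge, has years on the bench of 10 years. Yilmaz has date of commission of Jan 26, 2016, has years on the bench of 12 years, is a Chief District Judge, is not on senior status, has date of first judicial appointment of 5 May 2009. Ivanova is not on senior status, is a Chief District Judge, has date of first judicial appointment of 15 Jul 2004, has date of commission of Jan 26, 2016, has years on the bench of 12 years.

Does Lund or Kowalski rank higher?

Kowalski

By office: Kowalski, Drummond, Chaudhari, Varga and Moreau (Presiding Appellate Judge); then Takahashi, Ivanova, Lund and Yilmaz (Chief District Judge).
Among Kowalski, Drummond, Chaudhari, Varga and Moreau, by years on the bench (lower first): Kowalski (2 years) before Drummond (6 years) before Chaudhari, Varga and Moreau (10 years).
Chaudhari, Varga and Moreau all have date of commission Sep 10, 2014, so the next rule applies.
Among Chaudhari, Varga and Moreau, on senior status before not on senior status: Chaudhari and Varga (on senior status) before Moreau (not on senior status).
Among Chaudhari and Varga, by date of first judicial appointment (earlier first): Chaudhari (11 Nov 2009) before Varga (21 Jan 2011).
Takahashi, Ivanova, Lund and Yilmaz all have years on the bench 12 years, so the next rule applies.
Takahashi, Ivanova, Lund and Yilmaz all have date of commission Jan 26, 2016, so the next rule applies.
Among Takahashi, Ivanova, Lund and Yilmaz, on senior status before not on senior status: Takahashi (on senior status) before Ivanova, Lund and Yilmaz (not on senior status).
Among Ivanova, Lund and Yilmaz, by date of first judicial appointment (earlier first): Ivanova (15 Jul 2004) before Lund (24 Feb 2005) before Yilmaz (5 May 2009).
So Kowalski takes precedence.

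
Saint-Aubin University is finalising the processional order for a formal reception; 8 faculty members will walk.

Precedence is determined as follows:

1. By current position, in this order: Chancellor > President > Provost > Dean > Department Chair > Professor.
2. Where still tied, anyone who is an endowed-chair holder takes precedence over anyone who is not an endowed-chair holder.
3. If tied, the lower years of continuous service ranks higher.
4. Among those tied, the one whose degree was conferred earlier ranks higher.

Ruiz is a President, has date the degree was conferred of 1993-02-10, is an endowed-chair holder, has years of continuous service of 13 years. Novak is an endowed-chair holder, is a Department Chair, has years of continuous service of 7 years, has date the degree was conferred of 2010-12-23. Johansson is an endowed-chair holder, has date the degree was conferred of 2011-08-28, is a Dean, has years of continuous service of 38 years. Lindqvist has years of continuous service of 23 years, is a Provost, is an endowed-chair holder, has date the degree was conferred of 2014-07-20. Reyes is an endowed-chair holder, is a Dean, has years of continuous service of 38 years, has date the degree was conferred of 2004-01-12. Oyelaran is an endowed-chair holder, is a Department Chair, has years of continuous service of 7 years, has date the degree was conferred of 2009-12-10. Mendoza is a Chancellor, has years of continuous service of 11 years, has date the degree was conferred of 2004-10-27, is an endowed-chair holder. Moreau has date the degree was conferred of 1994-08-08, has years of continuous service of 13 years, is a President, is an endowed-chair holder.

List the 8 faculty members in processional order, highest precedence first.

By current position: Mendoza (Chancellor); then Ruiz and Moreau (President); then Lindqvist (Provost); then Reyes and Johansson (Dean); then Oyelaran and Novak (Department Chair).
Ruiz and Moreau are each an endowed-chair holder, so the next rule applies.
Ruiz and Moreau both have years of continuous service 13 years, so the next rule applies.
Among Ruiz and Moreau, by date the degree was conferred (earlier first): Ruiz (1993-02-10) before Moreau (1994-08-08).
Reyes and Johansson are each an endowed-chair holder, so the next rule applies.
Reyes and Johansson both have years of continuous service 38 years, so the next rule applies.
Among Reyes and Johansson, by date the degree was conferred (earlier first): Reyes (2004-01-12) before Johansson (2011-08-28).
Oyelaran and Novak are each an endowed-chair holder, so the next rule applies.
Oyelaran and Novak both have years of continuous service 7 years, so the next rule applies.
Among Oyelaran and Novak, by date the degree was conferred (earlier first): Oyelaran (2009-12-10) before Novak (2010-12-23).
Full order: Mendoza, Ruiz, Moreau, Lindqvist, Reyes, Johansson, Oyelaran, Novak.

Mendoza, Ruiz, Moreau, Lindqvist, Reyes, Johansson, Oyelaran, Novak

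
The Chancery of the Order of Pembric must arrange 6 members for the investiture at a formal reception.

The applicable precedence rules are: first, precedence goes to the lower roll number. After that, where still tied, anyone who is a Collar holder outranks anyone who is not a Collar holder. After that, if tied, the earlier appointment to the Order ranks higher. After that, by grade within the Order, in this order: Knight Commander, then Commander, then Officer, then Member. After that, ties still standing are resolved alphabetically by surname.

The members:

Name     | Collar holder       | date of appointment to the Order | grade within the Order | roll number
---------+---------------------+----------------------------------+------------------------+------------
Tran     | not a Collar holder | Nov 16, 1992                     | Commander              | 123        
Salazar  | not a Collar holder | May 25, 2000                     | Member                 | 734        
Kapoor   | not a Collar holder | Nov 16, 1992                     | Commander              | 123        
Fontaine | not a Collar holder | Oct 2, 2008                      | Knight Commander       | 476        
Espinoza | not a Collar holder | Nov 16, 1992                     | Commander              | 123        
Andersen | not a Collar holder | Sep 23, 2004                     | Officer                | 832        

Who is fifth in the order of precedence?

By roll number (lower first): Espinoza, Kapoor and Tran (each 123); then Fontaine (476); then Salazar (734); then Andersen (832).
Espinoza, Kapoor and Tran are each not a Collar holder, so the next rule applies.
Espinoza, Kapoor and Tran all have date of appointment to the Order Nov 16, 1992, so the next rule applies.
Espinoza, Kapoor and Tran are each Commander, so the next rule applies.
Among Espinoza, Kapoor and Tran, alphabetically by surname: Espinoza before Kapoor before Tran.
Order: Espinoza, Kapoor, Tran, Fontaine, Salazar, Andersen.

Salazar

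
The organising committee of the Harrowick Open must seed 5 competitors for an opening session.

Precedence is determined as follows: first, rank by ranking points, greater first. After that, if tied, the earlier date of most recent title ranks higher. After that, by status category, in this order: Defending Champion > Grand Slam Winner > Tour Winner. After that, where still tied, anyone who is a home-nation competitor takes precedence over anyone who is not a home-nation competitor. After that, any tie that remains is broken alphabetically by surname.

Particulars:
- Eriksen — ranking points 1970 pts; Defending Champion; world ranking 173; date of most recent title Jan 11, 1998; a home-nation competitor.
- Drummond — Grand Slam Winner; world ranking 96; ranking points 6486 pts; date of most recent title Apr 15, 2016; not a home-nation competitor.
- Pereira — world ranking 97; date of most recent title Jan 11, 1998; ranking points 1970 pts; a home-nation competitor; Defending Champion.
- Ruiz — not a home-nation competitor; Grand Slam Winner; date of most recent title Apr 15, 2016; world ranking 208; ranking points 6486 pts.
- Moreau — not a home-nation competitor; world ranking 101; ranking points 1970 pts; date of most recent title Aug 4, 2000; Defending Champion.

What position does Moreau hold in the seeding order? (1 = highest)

By ranking points (higher first): Drummond and Ruiz (both 6486 pts); then Eriksen, Pereira and Moreau (each 1970 pts).
Drummond and Ruiz both have date of most recent title Apr 15, 2016, so the next rule applies.
Drummond and Ruiz are each Grand Slam Winner, so the next rule applies.
Drummond and Ruiz are each not a home-nation competitor, so the next rule applies.
Among Drummond and Ruiz, alphabetically by surname: Drummond before Ruiz.
Among Eriksen, Pereira and Moreau, by date of most recent title (earlier first): Eriksen and Pereira (Jan 11, 1998) before Moreau (Aug 4, 2000).
Eriksen and Pereira are each Defending Champion, so the next rule applies.
Eriksen and Pereira are each a home-nation competitor, so the next rule applies.
Among Eriksen and Pereira, alphabetically by surname: Eriksen before Pereira.
Order: Drummond, Ruiz, Eriksen, Pereira, Moreau. So position 5.

5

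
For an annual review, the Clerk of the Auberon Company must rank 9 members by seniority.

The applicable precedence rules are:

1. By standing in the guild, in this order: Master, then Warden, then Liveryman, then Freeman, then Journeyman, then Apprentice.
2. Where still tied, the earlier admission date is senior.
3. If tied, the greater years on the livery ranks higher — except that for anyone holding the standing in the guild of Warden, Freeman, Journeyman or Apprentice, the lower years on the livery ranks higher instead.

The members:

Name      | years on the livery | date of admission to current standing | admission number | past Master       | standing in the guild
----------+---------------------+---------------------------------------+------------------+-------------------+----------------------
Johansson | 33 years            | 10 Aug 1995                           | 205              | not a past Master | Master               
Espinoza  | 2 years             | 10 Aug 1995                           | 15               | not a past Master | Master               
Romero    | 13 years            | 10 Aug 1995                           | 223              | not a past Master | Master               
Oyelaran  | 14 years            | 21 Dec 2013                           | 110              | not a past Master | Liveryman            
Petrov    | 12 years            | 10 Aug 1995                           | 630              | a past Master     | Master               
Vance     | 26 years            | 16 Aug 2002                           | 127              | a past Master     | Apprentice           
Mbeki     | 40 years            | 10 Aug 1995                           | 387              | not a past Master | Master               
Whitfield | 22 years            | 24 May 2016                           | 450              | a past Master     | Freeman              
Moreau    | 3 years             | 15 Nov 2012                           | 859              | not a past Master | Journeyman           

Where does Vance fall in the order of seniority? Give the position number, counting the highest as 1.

9

By standing in the guild: Mbeki, Johansson, Romero, Petrov and Espinoza (Master); then Oyelaran (Liveryman); then Whitfield (Freeman); then Moreau (Journeyman); then Vance (Apprentice).
Mbeki, Johansson, Romero, Petrov and Espinoza all have date of admission to current standing 10 Aug 1995, so the next rule applies.
Among Mbeki, Johansson, Romero, Petrov and Espinoza, by years on the livery (higher first): Mbeki (40 years) before Johansson (33 years) before Romero (13 years) before Petrov (12 years) before Espinoza (2 years).
Order: Mbeki, Johansson, Romero, Petrov, Espinoza, Oyelaran, Whitfield, Moreau, Vance. So position 9.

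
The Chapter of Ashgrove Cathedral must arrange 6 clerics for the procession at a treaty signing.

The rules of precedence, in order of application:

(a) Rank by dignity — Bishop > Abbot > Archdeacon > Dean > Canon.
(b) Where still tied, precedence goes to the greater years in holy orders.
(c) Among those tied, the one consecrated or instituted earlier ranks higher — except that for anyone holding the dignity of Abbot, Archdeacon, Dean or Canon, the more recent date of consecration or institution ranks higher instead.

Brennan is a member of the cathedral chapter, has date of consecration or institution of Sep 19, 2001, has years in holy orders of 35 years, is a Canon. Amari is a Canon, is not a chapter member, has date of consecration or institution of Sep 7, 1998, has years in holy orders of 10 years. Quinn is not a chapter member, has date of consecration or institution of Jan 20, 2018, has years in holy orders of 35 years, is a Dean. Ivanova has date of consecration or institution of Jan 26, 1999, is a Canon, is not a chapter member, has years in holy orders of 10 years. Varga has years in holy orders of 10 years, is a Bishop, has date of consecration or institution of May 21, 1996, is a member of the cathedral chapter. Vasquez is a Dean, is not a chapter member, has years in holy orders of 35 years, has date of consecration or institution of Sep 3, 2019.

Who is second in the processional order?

By dignity: Varga (Bishop); then Vasquez and Quinn (Dean); then Brennan, Ivanova and Amari (Canon).
Vasquez and Quinn both have years in holy orders 35 years, so the next rule applies.
Among Vasquez and Quinn, by date of consecration or institution (later first) (reversed rule for this group): Vasquez (Sep 3, 2019) before Quinn (Jan 20, 2018).
Among Brennan, Ivanova and Amari, by years in holy orders (higher first): Brennan (35 years) before Ivanova and Amari (10 years).
Among Ivanova and Amari, by date of consecration or institution (later first) (reversed rule for this group): Ivanova (Jan 26, 1999) before Amari (Sep 7, 1998).
Order: Varga, Vasquez, Quinn, Brennan, Ivanova, Amari.

Vasquez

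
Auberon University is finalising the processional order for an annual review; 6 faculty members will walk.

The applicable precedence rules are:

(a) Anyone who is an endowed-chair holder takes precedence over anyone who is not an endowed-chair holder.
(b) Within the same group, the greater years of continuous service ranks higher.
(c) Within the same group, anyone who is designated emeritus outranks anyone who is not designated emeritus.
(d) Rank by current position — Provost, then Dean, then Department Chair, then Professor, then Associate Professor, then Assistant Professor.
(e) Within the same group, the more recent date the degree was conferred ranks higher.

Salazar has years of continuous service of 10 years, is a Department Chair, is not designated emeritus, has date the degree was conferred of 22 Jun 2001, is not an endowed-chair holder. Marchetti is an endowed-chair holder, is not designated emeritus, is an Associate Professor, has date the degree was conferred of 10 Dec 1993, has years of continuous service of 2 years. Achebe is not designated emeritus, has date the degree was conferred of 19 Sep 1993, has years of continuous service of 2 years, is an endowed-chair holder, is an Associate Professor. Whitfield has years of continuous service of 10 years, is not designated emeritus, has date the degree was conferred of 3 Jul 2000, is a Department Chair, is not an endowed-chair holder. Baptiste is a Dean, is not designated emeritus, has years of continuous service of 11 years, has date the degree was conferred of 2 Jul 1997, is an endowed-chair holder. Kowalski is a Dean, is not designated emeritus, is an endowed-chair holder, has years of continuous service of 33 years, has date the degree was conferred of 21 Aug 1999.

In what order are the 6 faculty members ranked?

Kowalski, Baptiste, Marchetti, Achebe, Salazar, Whitfield

By the first rule: Kowalski, Baptiste, Marchetti and Achebe (each an endowed-chair holder); then Salazar and Whitfield (both not an endowed-chair holder).
Among Kowalski, Baptiste, Marchetti and Achebe, by years of continuous service (higher first): Kowalski (33 years) before Baptiste (11 years) before Marchetti and Achebe (2 years).
Marchetti and Achebe are each not designated emeritus, so the next rule applies.
Marchetti and Achebe are each Associate Professor, so the next rule applies.
Among Marchetti and Achebe, by date the degree was conferred (later first): Marchetti (10 Dec 1993) before Achebe (19 Sep 1993).
Salazar and Whitfield both have years of continuous service 10 years, so the next rule applies.
Salazar and Whitfield are each not designated emeritus, so the next rule applies.
Salazar and Whitfield are each Department Chair, so the next rule applies.
Among Salazar and Whitfield, by date the degree was conferred (later first): Salazar (22 Jun 2001) before Whitfield (3 Jul 2000).
Full order: Kowalski, Baptiste, Marchetti, Achebe, Salazar, Whitfield.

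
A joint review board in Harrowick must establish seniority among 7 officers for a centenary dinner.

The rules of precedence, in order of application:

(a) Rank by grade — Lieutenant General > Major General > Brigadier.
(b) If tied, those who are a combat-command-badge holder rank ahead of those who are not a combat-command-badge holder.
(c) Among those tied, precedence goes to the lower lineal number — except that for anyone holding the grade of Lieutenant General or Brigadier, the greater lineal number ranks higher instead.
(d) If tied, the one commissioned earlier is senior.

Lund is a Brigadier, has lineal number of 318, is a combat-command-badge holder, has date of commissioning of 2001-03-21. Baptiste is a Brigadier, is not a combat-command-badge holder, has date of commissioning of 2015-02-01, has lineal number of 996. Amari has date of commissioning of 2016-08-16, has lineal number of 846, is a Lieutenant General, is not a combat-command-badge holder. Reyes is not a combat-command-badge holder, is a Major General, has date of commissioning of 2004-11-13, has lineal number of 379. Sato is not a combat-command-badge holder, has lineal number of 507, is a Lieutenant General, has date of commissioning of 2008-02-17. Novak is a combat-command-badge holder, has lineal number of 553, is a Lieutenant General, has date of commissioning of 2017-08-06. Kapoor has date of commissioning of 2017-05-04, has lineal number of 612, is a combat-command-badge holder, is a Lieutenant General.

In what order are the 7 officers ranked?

By grade: Kapoor, Novak, Amari and Sato (Lieutenant General); then Reyes (Major General); then Lund and Baptiste (Brigadier).
Among Kapoor, Novak, Amari and Sato, a combat-command-badge holder before not a combat-command-badge holder: Kapoor and Novak (a combat-command-badge holder) before Amari and Sato (not a combat-command-badge holder).
Among Kapoor and Novak, by lineal number (higher first) (reversed rule for this group): Kapoor (612) before Novak (553).
Among Amari and Sato, by lineal number (higher first) (reversed rule for this group): Amari (846) before Sato (507).
Among Lund and Baptiste, a combat-command-badge holder before not a combat-command-badge holder: Lund (a combat-command-badge holder) before Baptiste (not a combat-command-badge holder).
Full order: Kapoor, Novak, Amari, Sato, Reyes, Lund, Baptiste.

Kapoor, Novak, Amari, Sato, Reyes, Lund, Baptiste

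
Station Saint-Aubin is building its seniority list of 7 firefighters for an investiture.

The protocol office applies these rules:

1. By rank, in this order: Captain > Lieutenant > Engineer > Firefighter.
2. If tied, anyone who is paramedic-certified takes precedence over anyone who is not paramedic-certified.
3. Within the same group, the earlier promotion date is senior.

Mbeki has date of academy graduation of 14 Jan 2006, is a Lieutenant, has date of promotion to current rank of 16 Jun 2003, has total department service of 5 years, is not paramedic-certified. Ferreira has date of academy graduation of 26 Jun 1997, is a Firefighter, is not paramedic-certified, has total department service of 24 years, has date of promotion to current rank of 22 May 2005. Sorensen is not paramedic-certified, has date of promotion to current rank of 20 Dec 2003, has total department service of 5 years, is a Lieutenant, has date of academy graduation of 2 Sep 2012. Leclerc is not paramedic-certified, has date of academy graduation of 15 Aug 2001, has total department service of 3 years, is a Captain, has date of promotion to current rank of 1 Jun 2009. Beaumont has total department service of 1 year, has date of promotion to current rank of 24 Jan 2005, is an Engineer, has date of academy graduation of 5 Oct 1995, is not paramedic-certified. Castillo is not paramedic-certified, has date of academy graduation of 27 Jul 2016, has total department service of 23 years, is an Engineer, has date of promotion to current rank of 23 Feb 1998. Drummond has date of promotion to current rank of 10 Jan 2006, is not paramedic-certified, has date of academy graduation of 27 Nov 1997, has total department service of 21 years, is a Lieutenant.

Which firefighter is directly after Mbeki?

Sorensen

By rank: Leclerc (Captain); then Mbeki, Sorensen and Drummond (Lieutenant); then Castillo and Beaumont (Engineer); then Ferreira (Firefighter).
Mbeki, Sorensen and Drummond are each not paramedic-certified, so the next rule applies.
Among Mbeki, Sorensen and Drummond, by date of promotion to current rank (earlier first): Mbeki (16 Jun 2003) before Sorensen (20 Dec 2003) before Drummond (10 Jan 2006).
Castillo and Beaumont are each not paramedic-certified, so the next rule applies.
Among Castillo and Beaumont, by date of promotion to current rank (earlier first): Castillo (23 Feb 1998) before Beaumont (24 Jan 2005).
Order: Leclerc, Mbeki, Sorensen, Drummond, Castillo, Beaumont, Ferreira.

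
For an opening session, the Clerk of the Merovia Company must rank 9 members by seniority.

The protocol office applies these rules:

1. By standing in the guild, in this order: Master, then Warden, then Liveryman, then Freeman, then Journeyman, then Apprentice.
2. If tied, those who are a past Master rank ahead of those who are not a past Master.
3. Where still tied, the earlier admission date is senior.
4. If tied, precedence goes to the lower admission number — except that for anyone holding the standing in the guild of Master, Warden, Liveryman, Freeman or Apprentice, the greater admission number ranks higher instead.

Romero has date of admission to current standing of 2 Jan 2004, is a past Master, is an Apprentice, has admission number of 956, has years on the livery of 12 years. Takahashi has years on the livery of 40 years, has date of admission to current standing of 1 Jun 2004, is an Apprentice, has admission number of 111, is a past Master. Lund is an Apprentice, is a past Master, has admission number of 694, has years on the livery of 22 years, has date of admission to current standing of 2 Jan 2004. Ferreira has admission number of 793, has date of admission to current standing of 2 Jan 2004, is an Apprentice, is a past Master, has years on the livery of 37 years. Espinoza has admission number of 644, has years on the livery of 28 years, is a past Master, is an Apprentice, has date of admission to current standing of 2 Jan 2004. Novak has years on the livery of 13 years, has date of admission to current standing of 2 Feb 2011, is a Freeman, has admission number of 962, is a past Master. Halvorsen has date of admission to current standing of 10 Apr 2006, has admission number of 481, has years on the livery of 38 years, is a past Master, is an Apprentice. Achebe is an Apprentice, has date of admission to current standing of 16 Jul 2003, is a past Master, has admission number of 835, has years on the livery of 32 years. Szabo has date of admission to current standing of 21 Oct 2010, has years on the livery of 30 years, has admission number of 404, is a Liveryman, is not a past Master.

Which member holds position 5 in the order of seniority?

Ferreira

By standing in the guild: Szabo (Liveryman); then Novak (Freeman); then Achebe, Romero, Ferreira, Lund, Espinoza, Takahashi and Halvorsen (Apprentice).
Achebe, Romero, Ferreira, Lund, Espinoza, Takahashi and Halvorsen are each a past Master, so the next rule applies.
Among Achebe, Romero, Ferreira, Lund, Espinoza, Takahashi and Halvorsen, by date of admission to current standing (earlier first): Achebe (16 Jul 2003) before Romero, Ferreira, Lund and Espinoza (2 Jan 2004) before Takahashi (1 Jun 2004) before Halvorsen (10 Apr 2006).
Among Romero, Ferreira, Lund and Espinoza, by admission number (higher first) (reversed rule for this group): Romero (956) before Ferreira (793) before Lund (694) before Espinoza (644).
Order: Szabo, Novak, Achebe, Romero, Ferreira, Lund, Espinoza, Takahashi, Halvorsen.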